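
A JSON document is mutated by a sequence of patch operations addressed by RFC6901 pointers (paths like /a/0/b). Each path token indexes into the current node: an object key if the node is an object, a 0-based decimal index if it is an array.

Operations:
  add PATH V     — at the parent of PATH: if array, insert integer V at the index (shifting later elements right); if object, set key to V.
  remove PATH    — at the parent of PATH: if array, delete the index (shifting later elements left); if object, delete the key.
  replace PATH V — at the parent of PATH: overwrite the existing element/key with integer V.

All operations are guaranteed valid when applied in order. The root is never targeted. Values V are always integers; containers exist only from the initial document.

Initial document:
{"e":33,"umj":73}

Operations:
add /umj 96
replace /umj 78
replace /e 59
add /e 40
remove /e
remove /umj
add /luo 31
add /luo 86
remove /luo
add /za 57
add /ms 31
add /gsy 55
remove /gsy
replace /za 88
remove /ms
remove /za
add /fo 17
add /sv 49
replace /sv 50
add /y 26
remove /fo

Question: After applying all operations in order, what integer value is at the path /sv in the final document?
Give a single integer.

After op 1 (add /umj 96): {"e":33,"umj":96}
After op 2 (replace /umj 78): {"e":33,"umj":78}
After op 3 (replace /e 59): {"e":59,"umj":78}
After op 4 (add /e 40): {"e":40,"umj":78}
After op 5 (remove /e): {"umj":78}
After op 6 (remove /umj): {}
After op 7 (add /luo 31): {"luo":31}
After op 8 (add /luo 86): {"luo":86}
After op 9 (remove /luo): {}
After op 10 (add /za 57): {"za":57}
After op 11 (add /ms 31): {"ms":31,"za":57}
After op 12 (add /gsy 55): {"gsy":55,"ms":31,"za":57}
After op 13 (remove /gsy): {"ms":31,"za":57}
After op 14 (replace /za 88): {"ms":31,"za":88}
After op 15 (remove /ms): {"za":88}
After op 16 (remove /za): {}
After op 17 (add /fo 17): {"fo":17}
After op 18 (add /sv 49): {"fo":17,"sv":49}
After op 19 (replace /sv 50): {"fo":17,"sv":50}
After op 20 (add /y 26): {"fo":17,"sv":50,"y":26}
After op 21 (remove /fo): {"sv":50,"y":26}
Value at /sv: 50

Answer: 50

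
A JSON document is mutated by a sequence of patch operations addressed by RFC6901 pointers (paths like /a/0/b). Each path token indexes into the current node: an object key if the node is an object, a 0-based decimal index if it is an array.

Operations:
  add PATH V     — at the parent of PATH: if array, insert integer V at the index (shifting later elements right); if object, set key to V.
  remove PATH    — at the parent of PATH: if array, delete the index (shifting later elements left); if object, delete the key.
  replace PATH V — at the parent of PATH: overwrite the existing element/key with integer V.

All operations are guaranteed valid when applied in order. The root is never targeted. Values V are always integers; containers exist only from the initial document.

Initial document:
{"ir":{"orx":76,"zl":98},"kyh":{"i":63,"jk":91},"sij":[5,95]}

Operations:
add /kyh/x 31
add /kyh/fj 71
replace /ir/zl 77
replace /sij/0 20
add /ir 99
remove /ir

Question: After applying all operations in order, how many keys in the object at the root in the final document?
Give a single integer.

After op 1 (add /kyh/x 31): {"ir":{"orx":76,"zl":98},"kyh":{"i":63,"jk":91,"x":31},"sij":[5,95]}
After op 2 (add /kyh/fj 71): {"ir":{"orx":76,"zl":98},"kyh":{"fj":71,"i":63,"jk":91,"x":31},"sij":[5,95]}
After op 3 (replace /ir/zl 77): {"ir":{"orx":76,"zl":77},"kyh":{"fj":71,"i":63,"jk":91,"x":31},"sij":[5,95]}
After op 4 (replace /sij/0 20): {"ir":{"orx":76,"zl":77},"kyh":{"fj":71,"i":63,"jk":91,"x":31},"sij":[20,95]}
After op 5 (add /ir 99): {"ir":99,"kyh":{"fj":71,"i":63,"jk":91,"x":31},"sij":[20,95]}
After op 6 (remove /ir): {"kyh":{"fj":71,"i":63,"jk":91,"x":31},"sij":[20,95]}
Size at the root: 2

Answer: 2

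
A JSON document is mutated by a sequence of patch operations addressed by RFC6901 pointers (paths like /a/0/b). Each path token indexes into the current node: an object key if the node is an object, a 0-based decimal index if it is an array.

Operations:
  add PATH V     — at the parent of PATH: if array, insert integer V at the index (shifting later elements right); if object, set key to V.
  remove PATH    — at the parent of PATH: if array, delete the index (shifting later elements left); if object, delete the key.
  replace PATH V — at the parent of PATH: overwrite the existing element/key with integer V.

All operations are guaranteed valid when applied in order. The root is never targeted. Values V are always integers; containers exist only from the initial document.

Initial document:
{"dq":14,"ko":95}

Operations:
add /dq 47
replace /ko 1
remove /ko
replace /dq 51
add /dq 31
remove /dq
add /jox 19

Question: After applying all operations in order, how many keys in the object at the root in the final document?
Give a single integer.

Answer: 1

Derivation:
After op 1 (add /dq 47): {"dq":47,"ko":95}
After op 2 (replace /ko 1): {"dq":47,"ko":1}
After op 3 (remove /ko): {"dq":47}
After op 4 (replace /dq 51): {"dq":51}
After op 5 (add /dq 31): {"dq":31}
After op 6 (remove /dq): {}
After op 7 (add /jox 19): {"jox":19}
Size at the root: 1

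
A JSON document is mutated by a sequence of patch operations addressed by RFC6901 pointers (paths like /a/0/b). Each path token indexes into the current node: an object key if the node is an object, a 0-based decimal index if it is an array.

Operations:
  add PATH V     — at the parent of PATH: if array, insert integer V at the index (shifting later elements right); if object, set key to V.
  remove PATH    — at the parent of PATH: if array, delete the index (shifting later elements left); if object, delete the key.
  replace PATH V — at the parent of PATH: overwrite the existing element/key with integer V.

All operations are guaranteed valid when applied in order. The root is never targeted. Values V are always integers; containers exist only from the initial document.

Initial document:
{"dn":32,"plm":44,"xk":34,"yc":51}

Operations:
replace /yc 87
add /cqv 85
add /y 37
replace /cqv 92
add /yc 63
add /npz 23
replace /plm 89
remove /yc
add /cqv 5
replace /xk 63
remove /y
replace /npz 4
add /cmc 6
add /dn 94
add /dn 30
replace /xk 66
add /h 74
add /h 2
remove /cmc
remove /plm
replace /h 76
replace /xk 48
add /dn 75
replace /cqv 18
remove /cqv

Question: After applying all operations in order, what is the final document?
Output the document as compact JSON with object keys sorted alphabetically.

After op 1 (replace /yc 87): {"dn":32,"plm":44,"xk":34,"yc":87}
After op 2 (add /cqv 85): {"cqv":85,"dn":32,"plm":44,"xk":34,"yc":87}
After op 3 (add /y 37): {"cqv":85,"dn":32,"plm":44,"xk":34,"y":37,"yc":87}
After op 4 (replace /cqv 92): {"cqv":92,"dn":32,"plm":44,"xk":34,"y":37,"yc":87}
After op 5 (add /yc 63): {"cqv":92,"dn":32,"plm":44,"xk":34,"y":37,"yc":63}
After op 6 (add /npz 23): {"cqv":92,"dn":32,"npz":23,"plm":44,"xk":34,"y":37,"yc":63}
After op 7 (replace /plm 89): {"cqv":92,"dn":32,"npz":23,"plm":89,"xk":34,"y":37,"yc":63}
After op 8 (remove /yc): {"cqv":92,"dn":32,"npz":23,"plm":89,"xk":34,"y":37}
After op 9 (add /cqv 5): {"cqv":5,"dn":32,"npz":23,"plm":89,"xk":34,"y":37}
After op 10 (replace /xk 63): {"cqv":5,"dn":32,"npz":23,"plm":89,"xk":63,"y":37}
After op 11 (remove /y): {"cqv":5,"dn":32,"npz":23,"plm":89,"xk":63}
After op 12 (replace /npz 4): {"cqv":5,"dn":32,"npz":4,"plm":89,"xk":63}
After op 13 (add /cmc 6): {"cmc":6,"cqv":5,"dn":32,"npz":4,"plm":89,"xk":63}
After op 14 (add /dn 94): {"cmc":6,"cqv":5,"dn":94,"npz":4,"plm":89,"xk":63}
After op 15 (add /dn 30): {"cmc":6,"cqv":5,"dn":30,"npz":4,"plm":89,"xk":63}
After op 16 (replace /xk 66): {"cmc":6,"cqv":5,"dn":30,"npz":4,"plm":89,"xk":66}
After op 17 (add /h 74): {"cmc":6,"cqv":5,"dn":30,"h":74,"npz":4,"plm":89,"xk":66}
After op 18 (add /h 2): {"cmc":6,"cqv":5,"dn":30,"h":2,"npz":4,"plm":89,"xk":66}
After op 19 (remove /cmc): {"cqv":5,"dn":30,"h":2,"npz":4,"plm":89,"xk":66}
After op 20 (remove /plm): {"cqv":5,"dn":30,"h":2,"npz":4,"xk":66}
After op 21 (replace /h 76): {"cqv":5,"dn":30,"h":76,"npz":4,"xk":66}
After op 22 (replace /xk 48): {"cqv":5,"dn":30,"h":76,"npz":4,"xk":48}
After op 23 (add /dn 75): {"cqv":5,"dn":75,"h":76,"npz":4,"xk":48}
After op 24 (replace /cqv 18): {"cqv":18,"dn":75,"h":76,"npz":4,"xk":48}
After op 25 (remove /cqv): {"dn":75,"h":76,"npz":4,"xk":48}

Answer: {"dn":75,"h":76,"npz":4,"xk":48}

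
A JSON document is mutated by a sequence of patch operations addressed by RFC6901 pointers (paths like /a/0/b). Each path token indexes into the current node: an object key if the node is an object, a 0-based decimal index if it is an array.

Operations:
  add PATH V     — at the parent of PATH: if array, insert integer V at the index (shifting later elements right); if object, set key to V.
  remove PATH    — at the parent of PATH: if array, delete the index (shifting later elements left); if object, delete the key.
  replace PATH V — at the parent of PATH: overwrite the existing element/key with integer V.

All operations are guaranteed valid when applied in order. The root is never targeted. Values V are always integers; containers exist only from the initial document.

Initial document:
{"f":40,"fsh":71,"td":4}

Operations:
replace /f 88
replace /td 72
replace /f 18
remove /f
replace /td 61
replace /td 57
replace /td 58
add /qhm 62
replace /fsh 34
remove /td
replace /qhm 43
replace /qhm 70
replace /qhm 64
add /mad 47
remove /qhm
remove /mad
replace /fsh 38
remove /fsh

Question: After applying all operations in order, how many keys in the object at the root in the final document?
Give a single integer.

Answer: 0

Derivation:
After op 1 (replace /f 88): {"f":88,"fsh":71,"td":4}
After op 2 (replace /td 72): {"f":88,"fsh":71,"td":72}
After op 3 (replace /f 18): {"f":18,"fsh":71,"td":72}
After op 4 (remove /f): {"fsh":71,"td":72}
After op 5 (replace /td 61): {"fsh":71,"td":61}
After op 6 (replace /td 57): {"fsh":71,"td":57}
After op 7 (replace /td 58): {"fsh":71,"td":58}
After op 8 (add /qhm 62): {"fsh":71,"qhm":62,"td":58}
After op 9 (replace /fsh 34): {"fsh":34,"qhm":62,"td":58}
After op 10 (remove /td): {"fsh":34,"qhm":62}
After op 11 (replace /qhm 43): {"fsh":34,"qhm":43}
After op 12 (replace /qhm 70): {"fsh":34,"qhm":70}
After op 13 (replace /qhm 64): {"fsh":34,"qhm":64}
After op 14 (add /mad 47): {"fsh":34,"mad":47,"qhm":64}
After op 15 (remove /qhm): {"fsh":34,"mad":47}
After op 16 (remove /mad): {"fsh":34}
After op 17 (replace /fsh 38): {"fsh":38}
After op 18 (remove /fsh): {}
Size at the root: 0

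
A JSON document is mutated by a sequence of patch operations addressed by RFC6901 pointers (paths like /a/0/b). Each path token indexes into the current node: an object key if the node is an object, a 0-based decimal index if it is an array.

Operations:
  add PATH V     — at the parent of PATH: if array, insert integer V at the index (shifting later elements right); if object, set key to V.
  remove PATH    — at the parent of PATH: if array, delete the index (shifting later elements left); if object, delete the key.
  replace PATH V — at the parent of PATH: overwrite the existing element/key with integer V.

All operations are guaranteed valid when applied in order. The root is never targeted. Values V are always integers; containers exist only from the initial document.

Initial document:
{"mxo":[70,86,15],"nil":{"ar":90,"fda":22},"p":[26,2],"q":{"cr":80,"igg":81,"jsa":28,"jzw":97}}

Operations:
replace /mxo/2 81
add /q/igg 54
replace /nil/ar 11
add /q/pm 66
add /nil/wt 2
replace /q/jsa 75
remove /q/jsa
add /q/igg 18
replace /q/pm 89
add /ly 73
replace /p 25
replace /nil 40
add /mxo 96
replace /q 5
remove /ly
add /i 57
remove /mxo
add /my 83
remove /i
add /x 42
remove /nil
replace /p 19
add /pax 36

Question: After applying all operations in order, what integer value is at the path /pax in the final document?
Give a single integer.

After op 1 (replace /mxo/2 81): {"mxo":[70,86,81],"nil":{"ar":90,"fda":22},"p":[26,2],"q":{"cr":80,"igg":81,"jsa":28,"jzw":97}}
After op 2 (add /q/igg 54): {"mxo":[70,86,81],"nil":{"ar":90,"fda":22},"p":[26,2],"q":{"cr":80,"igg":54,"jsa":28,"jzw":97}}
After op 3 (replace /nil/ar 11): {"mxo":[70,86,81],"nil":{"ar":11,"fda":22},"p":[26,2],"q":{"cr":80,"igg":54,"jsa":28,"jzw":97}}
After op 4 (add /q/pm 66): {"mxo":[70,86,81],"nil":{"ar":11,"fda":22},"p":[26,2],"q":{"cr":80,"igg":54,"jsa":28,"jzw":97,"pm":66}}
After op 5 (add /nil/wt 2): {"mxo":[70,86,81],"nil":{"ar":11,"fda":22,"wt":2},"p":[26,2],"q":{"cr":80,"igg":54,"jsa":28,"jzw":97,"pm":66}}
After op 6 (replace /q/jsa 75): {"mxo":[70,86,81],"nil":{"ar":11,"fda":22,"wt":2},"p":[26,2],"q":{"cr":80,"igg":54,"jsa":75,"jzw":97,"pm":66}}
After op 7 (remove /q/jsa): {"mxo":[70,86,81],"nil":{"ar":11,"fda":22,"wt":2},"p":[26,2],"q":{"cr":80,"igg":54,"jzw":97,"pm":66}}
After op 8 (add /q/igg 18): {"mxo":[70,86,81],"nil":{"ar":11,"fda":22,"wt":2},"p":[26,2],"q":{"cr":80,"igg":18,"jzw":97,"pm":66}}
After op 9 (replace /q/pm 89): {"mxo":[70,86,81],"nil":{"ar":11,"fda":22,"wt":2},"p":[26,2],"q":{"cr":80,"igg":18,"jzw":97,"pm":89}}
After op 10 (add /ly 73): {"ly":73,"mxo":[70,86,81],"nil":{"ar":11,"fda":22,"wt":2},"p":[26,2],"q":{"cr":80,"igg":18,"jzw":97,"pm":89}}
After op 11 (replace /p 25): {"ly":73,"mxo":[70,86,81],"nil":{"ar":11,"fda":22,"wt":2},"p":25,"q":{"cr":80,"igg":18,"jzw":97,"pm":89}}
After op 12 (replace /nil 40): {"ly":73,"mxo":[70,86,81],"nil":40,"p":25,"q":{"cr":80,"igg":18,"jzw":97,"pm":89}}
After op 13 (add /mxo 96): {"ly":73,"mxo":96,"nil":40,"p":25,"q":{"cr":80,"igg":18,"jzw":97,"pm":89}}
After op 14 (replace /q 5): {"ly":73,"mxo":96,"nil":40,"p":25,"q":5}
After op 15 (remove /ly): {"mxo":96,"nil":40,"p":25,"q":5}
After op 16 (add /i 57): {"i":57,"mxo":96,"nil":40,"p":25,"q":5}
After op 17 (remove /mxo): {"i":57,"nil":40,"p":25,"q":5}
After op 18 (add /my 83): {"i":57,"my":83,"nil":40,"p":25,"q":5}
After op 19 (remove /i): {"my":83,"nil":40,"p":25,"q":5}
After op 20 (add /x 42): {"my":83,"nil":40,"p":25,"q":5,"x":42}
After op 21 (remove /nil): {"my":83,"p":25,"q":5,"x":42}
After op 22 (replace /p 19): {"my":83,"p":19,"q":5,"x":42}
After op 23 (add /pax 36): {"my":83,"p":19,"pax":36,"q":5,"x":42}
Value at /pax: 36

Answer: 36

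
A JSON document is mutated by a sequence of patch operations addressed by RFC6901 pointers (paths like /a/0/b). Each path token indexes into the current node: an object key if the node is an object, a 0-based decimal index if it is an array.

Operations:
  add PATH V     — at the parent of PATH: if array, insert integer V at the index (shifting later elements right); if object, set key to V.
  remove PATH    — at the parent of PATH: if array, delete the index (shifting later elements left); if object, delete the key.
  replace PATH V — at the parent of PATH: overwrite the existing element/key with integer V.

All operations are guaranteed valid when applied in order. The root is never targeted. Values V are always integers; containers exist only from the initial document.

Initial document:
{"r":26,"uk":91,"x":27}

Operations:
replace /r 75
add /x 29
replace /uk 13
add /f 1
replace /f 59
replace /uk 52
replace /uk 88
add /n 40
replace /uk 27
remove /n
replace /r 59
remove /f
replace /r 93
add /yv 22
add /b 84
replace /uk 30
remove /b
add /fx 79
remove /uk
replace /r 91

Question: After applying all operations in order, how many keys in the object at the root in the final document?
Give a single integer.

After op 1 (replace /r 75): {"r":75,"uk":91,"x":27}
After op 2 (add /x 29): {"r":75,"uk":91,"x":29}
After op 3 (replace /uk 13): {"r":75,"uk":13,"x":29}
After op 4 (add /f 1): {"f":1,"r":75,"uk":13,"x":29}
After op 5 (replace /f 59): {"f":59,"r":75,"uk":13,"x":29}
After op 6 (replace /uk 52): {"f":59,"r":75,"uk":52,"x":29}
After op 7 (replace /uk 88): {"f":59,"r":75,"uk":88,"x":29}
After op 8 (add /n 40): {"f":59,"n":40,"r":75,"uk":88,"x":29}
After op 9 (replace /uk 27): {"f":59,"n":40,"r":75,"uk":27,"x":29}
After op 10 (remove /n): {"f":59,"r":75,"uk":27,"x":29}
After op 11 (replace /r 59): {"f":59,"r":59,"uk":27,"x":29}
After op 12 (remove /f): {"r":59,"uk":27,"x":29}
After op 13 (replace /r 93): {"r":93,"uk":27,"x":29}
After op 14 (add /yv 22): {"r":93,"uk":27,"x":29,"yv":22}
After op 15 (add /b 84): {"b":84,"r":93,"uk":27,"x":29,"yv":22}
After op 16 (replace /uk 30): {"b":84,"r":93,"uk":30,"x":29,"yv":22}
After op 17 (remove /b): {"r":93,"uk":30,"x":29,"yv":22}
After op 18 (add /fx 79): {"fx":79,"r":93,"uk":30,"x":29,"yv":22}
After op 19 (remove /uk): {"fx":79,"r":93,"x":29,"yv":22}
After op 20 (replace /r 91): {"fx":79,"r":91,"x":29,"yv":22}
Size at the root: 4

Answer: 4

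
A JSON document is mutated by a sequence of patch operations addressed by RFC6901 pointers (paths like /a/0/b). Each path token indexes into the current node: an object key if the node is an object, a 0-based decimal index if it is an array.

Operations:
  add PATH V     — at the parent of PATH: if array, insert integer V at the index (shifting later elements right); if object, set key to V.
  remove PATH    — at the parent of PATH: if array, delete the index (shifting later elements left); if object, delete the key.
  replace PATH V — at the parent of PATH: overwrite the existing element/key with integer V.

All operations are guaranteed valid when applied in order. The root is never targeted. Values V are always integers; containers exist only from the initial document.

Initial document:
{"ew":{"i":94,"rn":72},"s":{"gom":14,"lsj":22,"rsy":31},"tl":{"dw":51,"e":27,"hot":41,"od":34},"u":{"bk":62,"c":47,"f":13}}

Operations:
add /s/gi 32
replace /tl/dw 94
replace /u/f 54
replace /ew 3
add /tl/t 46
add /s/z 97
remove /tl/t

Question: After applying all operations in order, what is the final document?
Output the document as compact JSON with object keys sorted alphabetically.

After op 1 (add /s/gi 32): {"ew":{"i":94,"rn":72},"s":{"gi":32,"gom":14,"lsj":22,"rsy":31},"tl":{"dw":51,"e":27,"hot":41,"od":34},"u":{"bk":62,"c":47,"f":13}}
After op 2 (replace /tl/dw 94): {"ew":{"i":94,"rn":72},"s":{"gi":32,"gom":14,"lsj":22,"rsy":31},"tl":{"dw":94,"e":27,"hot":41,"od":34},"u":{"bk":62,"c":47,"f":13}}
After op 3 (replace /u/f 54): {"ew":{"i":94,"rn":72},"s":{"gi":32,"gom":14,"lsj":22,"rsy":31},"tl":{"dw":94,"e":27,"hot":41,"od":34},"u":{"bk":62,"c":47,"f":54}}
After op 4 (replace /ew 3): {"ew":3,"s":{"gi":32,"gom":14,"lsj":22,"rsy":31},"tl":{"dw":94,"e":27,"hot":41,"od":34},"u":{"bk":62,"c":47,"f":54}}
After op 5 (add /tl/t 46): {"ew":3,"s":{"gi":32,"gom":14,"lsj":22,"rsy":31},"tl":{"dw":94,"e":27,"hot":41,"od":34,"t":46},"u":{"bk":62,"c":47,"f":54}}
After op 6 (add /s/z 97): {"ew":3,"s":{"gi":32,"gom":14,"lsj":22,"rsy":31,"z":97},"tl":{"dw":94,"e":27,"hot":41,"od":34,"t":46},"u":{"bk":62,"c":47,"f":54}}
After op 7 (remove /tl/t): {"ew":3,"s":{"gi":32,"gom":14,"lsj":22,"rsy":31,"z":97},"tl":{"dw":94,"e":27,"hot":41,"od":34},"u":{"bk":62,"c":47,"f":54}}

Answer: {"ew":3,"s":{"gi":32,"gom":14,"lsj":22,"rsy":31,"z":97},"tl":{"dw":94,"e":27,"hot":41,"od":34},"u":{"bk":62,"c":47,"f":54}}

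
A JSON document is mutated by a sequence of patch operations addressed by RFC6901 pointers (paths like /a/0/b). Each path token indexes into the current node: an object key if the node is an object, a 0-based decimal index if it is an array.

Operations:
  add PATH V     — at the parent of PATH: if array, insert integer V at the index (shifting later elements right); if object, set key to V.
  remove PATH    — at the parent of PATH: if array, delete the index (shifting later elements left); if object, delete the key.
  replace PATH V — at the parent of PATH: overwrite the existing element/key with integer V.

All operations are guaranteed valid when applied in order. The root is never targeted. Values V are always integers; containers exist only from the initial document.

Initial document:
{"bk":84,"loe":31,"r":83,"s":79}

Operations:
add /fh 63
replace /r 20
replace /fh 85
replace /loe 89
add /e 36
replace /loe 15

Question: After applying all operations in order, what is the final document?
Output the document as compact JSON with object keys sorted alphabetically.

After op 1 (add /fh 63): {"bk":84,"fh":63,"loe":31,"r":83,"s":79}
After op 2 (replace /r 20): {"bk":84,"fh":63,"loe":31,"r":20,"s":79}
After op 3 (replace /fh 85): {"bk":84,"fh":85,"loe":31,"r":20,"s":79}
After op 4 (replace /loe 89): {"bk":84,"fh":85,"loe":89,"r":20,"s":79}
After op 5 (add /e 36): {"bk":84,"e":36,"fh":85,"loe":89,"r":20,"s":79}
After op 6 (replace /loe 15): {"bk":84,"e":36,"fh":85,"loe":15,"r":20,"s":79}

Answer: {"bk":84,"e":36,"fh":85,"loe":15,"r":20,"s":79}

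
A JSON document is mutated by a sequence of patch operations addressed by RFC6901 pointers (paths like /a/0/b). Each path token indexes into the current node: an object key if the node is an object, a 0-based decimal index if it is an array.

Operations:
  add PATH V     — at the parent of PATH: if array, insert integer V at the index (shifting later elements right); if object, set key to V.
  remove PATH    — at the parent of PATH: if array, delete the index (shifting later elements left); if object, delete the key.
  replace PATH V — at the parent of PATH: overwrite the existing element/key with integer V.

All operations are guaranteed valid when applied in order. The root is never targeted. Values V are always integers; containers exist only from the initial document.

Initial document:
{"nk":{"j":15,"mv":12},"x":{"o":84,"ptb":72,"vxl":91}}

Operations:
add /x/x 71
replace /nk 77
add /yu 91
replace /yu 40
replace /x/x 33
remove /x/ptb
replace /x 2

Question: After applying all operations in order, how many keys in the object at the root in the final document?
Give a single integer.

After op 1 (add /x/x 71): {"nk":{"j":15,"mv":12},"x":{"o":84,"ptb":72,"vxl":91,"x":71}}
After op 2 (replace /nk 77): {"nk":77,"x":{"o":84,"ptb":72,"vxl":91,"x":71}}
After op 3 (add /yu 91): {"nk":77,"x":{"o":84,"ptb":72,"vxl":91,"x":71},"yu":91}
After op 4 (replace /yu 40): {"nk":77,"x":{"o":84,"ptb":72,"vxl":91,"x":71},"yu":40}
After op 5 (replace /x/x 33): {"nk":77,"x":{"o":84,"ptb":72,"vxl":91,"x":33},"yu":40}
After op 6 (remove /x/ptb): {"nk":77,"x":{"o":84,"vxl":91,"x":33},"yu":40}
After op 7 (replace /x 2): {"nk":77,"x":2,"yu":40}
Size at the root: 3

Answer: 3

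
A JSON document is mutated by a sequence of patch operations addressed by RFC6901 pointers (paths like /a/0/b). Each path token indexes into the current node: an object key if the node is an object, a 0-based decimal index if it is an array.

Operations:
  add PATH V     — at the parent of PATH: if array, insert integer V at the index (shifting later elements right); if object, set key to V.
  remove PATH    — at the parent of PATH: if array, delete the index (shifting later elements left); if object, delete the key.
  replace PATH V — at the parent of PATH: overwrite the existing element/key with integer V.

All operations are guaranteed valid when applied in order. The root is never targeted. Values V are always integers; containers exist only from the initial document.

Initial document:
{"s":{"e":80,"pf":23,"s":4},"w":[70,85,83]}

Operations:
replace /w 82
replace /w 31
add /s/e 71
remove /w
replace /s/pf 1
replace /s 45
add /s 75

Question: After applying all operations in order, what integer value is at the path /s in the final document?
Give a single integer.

Answer: 75

Derivation:
After op 1 (replace /w 82): {"s":{"e":80,"pf":23,"s":4},"w":82}
After op 2 (replace /w 31): {"s":{"e":80,"pf":23,"s":4},"w":31}
After op 3 (add /s/e 71): {"s":{"e":71,"pf":23,"s":4},"w":31}
After op 4 (remove /w): {"s":{"e":71,"pf":23,"s":4}}
After op 5 (replace /s/pf 1): {"s":{"e":71,"pf":1,"s":4}}
After op 6 (replace /s 45): {"s":45}
After op 7 (add /s 75): {"s":75}
Value at /s: 75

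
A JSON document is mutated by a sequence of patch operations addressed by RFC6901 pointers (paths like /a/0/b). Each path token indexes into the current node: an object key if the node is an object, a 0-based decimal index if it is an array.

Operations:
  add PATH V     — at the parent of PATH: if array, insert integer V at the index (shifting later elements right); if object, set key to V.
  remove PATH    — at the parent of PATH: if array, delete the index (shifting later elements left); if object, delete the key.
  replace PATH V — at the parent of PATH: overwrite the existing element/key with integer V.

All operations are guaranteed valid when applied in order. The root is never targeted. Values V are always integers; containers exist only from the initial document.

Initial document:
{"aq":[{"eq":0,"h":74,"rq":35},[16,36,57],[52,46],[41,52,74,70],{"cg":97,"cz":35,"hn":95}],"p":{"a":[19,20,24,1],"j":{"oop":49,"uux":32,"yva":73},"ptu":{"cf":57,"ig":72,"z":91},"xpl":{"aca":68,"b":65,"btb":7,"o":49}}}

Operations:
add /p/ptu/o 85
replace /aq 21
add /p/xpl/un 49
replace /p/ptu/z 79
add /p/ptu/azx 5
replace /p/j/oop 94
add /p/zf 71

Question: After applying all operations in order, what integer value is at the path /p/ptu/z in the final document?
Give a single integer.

Answer: 79

Derivation:
After op 1 (add /p/ptu/o 85): {"aq":[{"eq":0,"h":74,"rq":35},[16,36,57],[52,46],[41,52,74,70],{"cg":97,"cz":35,"hn":95}],"p":{"a":[19,20,24,1],"j":{"oop":49,"uux":32,"yva":73},"ptu":{"cf":57,"ig":72,"o":85,"z":91},"xpl":{"aca":68,"b":65,"btb":7,"o":49}}}
After op 2 (replace /aq 21): {"aq":21,"p":{"a":[19,20,24,1],"j":{"oop":49,"uux":32,"yva":73},"ptu":{"cf":57,"ig":72,"o":85,"z":91},"xpl":{"aca":68,"b":65,"btb":7,"o":49}}}
After op 3 (add /p/xpl/un 49): {"aq":21,"p":{"a":[19,20,24,1],"j":{"oop":49,"uux":32,"yva":73},"ptu":{"cf":57,"ig":72,"o":85,"z":91},"xpl":{"aca":68,"b":65,"btb":7,"o":49,"un":49}}}
After op 4 (replace /p/ptu/z 79): {"aq":21,"p":{"a":[19,20,24,1],"j":{"oop":49,"uux":32,"yva":73},"ptu":{"cf":57,"ig":72,"o":85,"z":79},"xpl":{"aca":68,"b":65,"btb":7,"o":49,"un":49}}}
After op 5 (add /p/ptu/azx 5): {"aq":21,"p":{"a":[19,20,24,1],"j":{"oop":49,"uux":32,"yva":73},"ptu":{"azx":5,"cf":57,"ig":72,"o":85,"z":79},"xpl":{"aca":68,"b":65,"btb":7,"o":49,"un":49}}}
After op 6 (replace /p/j/oop 94): {"aq":21,"p":{"a":[19,20,24,1],"j":{"oop":94,"uux":32,"yva":73},"ptu":{"azx":5,"cf":57,"ig":72,"o":85,"z":79},"xpl":{"aca":68,"b":65,"btb":7,"o":49,"un":49}}}
After op 7 (add /p/zf 71): {"aq":21,"p":{"a":[19,20,24,1],"j":{"oop":94,"uux":32,"yva":73},"ptu":{"azx":5,"cf":57,"ig":72,"o":85,"z":79},"xpl":{"aca":68,"b":65,"btb":7,"o":49,"un":49},"zf":71}}
Value at /p/ptu/z: 79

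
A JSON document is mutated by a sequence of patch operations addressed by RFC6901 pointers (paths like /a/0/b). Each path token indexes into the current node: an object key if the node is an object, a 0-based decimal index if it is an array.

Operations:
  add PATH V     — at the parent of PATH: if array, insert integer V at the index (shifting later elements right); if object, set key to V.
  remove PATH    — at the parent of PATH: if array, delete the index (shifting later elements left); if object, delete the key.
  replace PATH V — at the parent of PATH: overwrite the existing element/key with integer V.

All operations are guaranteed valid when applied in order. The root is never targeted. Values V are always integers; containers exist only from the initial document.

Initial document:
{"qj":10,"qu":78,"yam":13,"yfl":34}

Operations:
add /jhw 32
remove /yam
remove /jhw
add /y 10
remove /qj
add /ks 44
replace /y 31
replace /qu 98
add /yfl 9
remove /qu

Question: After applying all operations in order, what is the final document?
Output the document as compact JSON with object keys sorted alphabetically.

Answer: {"ks":44,"y":31,"yfl":9}

Derivation:
After op 1 (add /jhw 32): {"jhw":32,"qj":10,"qu":78,"yam":13,"yfl":34}
After op 2 (remove /yam): {"jhw":32,"qj":10,"qu":78,"yfl":34}
After op 3 (remove /jhw): {"qj":10,"qu":78,"yfl":34}
After op 4 (add /y 10): {"qj":10,"qu":78,"y":10,"yfl":34}
After op 5 (remove /qj): {"qu":78,"y":10,"yfl":34}
After op 6 (add /ks 44): {"ks":44,"qu":78,"y":10,"yfl":34}
After op 7 (replace /y 31): {"ks":44,"qu":78,"y":31,"yfl":34}
After op 8 (replace /qu 98): {"ks":44,"qu":98,"y":31,"yfl":34}
After op 9 (add /yfl 9): {"ks":44,"qu":98,"y":31,"yfl":9}
After op 10 (remove /qu): {"ks":44,"y":31,"yfl":9}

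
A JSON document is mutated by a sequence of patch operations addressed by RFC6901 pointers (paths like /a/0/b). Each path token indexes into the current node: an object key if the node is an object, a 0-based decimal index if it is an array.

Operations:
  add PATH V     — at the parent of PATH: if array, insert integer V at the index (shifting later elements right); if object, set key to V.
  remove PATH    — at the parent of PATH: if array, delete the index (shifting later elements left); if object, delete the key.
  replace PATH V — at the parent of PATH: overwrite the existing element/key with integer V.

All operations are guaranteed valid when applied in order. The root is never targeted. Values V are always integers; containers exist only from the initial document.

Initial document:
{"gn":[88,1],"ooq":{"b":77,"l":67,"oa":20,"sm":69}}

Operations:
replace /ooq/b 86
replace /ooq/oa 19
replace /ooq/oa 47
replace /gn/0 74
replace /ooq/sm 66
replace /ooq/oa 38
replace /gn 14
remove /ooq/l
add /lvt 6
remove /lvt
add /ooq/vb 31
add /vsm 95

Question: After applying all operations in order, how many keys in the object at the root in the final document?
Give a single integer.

After op 1 (replace /ooq/b 86): {"gn":[88,1],"ooq":{"b":86,"l":67,"oa":20,"sm":69}}
After op 2 (replace /ooq/oa 19): {"gn":[88,1],"ooq":{"b":86,"l":67,"oa":19,"sm":69}}
After op 3 (replace /ooq/oa 47): {"gn":[88,1],"ooq":{"b":86,"l":67,"oa":47,"sm":69}}
After op 4 (replace /gn/0 74): {"gn":[74,1],"ooq":{"b":86,"l":67,"oa":47,"sm":69}}
After op 5 (replace /ooq/sm 66): {"gn":[74,1],"ooq":{"b":86,"l":67,"oa":47,"sm":66}}
After op 6 (replace /ooq/oa 38): {"gn":[74,1],"ooq":{"b":86,"l":67,"oa":38,"sm":66}}
After op 7 (replace /gn 14): {"gn":14,"ooq":{"b":86,"l":67,"oa":38,"sm":66}}
After op 8 (remove /ooq/l): {"gn":14,"ooq":{"b":86,"oa":38,"sm":66}}
After op 9 (add /lvt 6): {"gn":14,"lvt":6,"ooq":{"b":86,"oa":38,"sm":66}}
After op 10 (remove /lvt): {"gn":14,"ooq":{"b":86,"oa":38,"sm":66}}
After op 11 (add /ooq/vb 31): {"gn":14,"ooq":{"b":86,"oa":38,"sm":66,"vb":31}}
After op 12 (add /vsm 95): {"gn":14,"ooq":{"b":86,"oa":38,"sm":66,"vb":31},"vsm":95}
Size at the root: 3

Answer: 3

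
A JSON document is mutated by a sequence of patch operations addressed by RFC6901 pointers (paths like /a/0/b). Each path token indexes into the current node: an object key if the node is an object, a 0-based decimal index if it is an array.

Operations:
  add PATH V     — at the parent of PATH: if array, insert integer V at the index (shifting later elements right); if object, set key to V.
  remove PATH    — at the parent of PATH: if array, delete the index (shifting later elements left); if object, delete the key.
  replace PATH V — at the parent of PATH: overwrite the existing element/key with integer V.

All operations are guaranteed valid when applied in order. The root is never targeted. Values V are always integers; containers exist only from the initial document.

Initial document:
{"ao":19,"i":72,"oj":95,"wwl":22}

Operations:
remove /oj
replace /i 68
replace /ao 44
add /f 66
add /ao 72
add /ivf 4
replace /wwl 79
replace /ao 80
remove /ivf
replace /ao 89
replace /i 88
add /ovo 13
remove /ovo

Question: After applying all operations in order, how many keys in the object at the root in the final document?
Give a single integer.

Answer: 4

Derivation:
After op 1 (remove /oj): {"ao":19,"i":72,"wwl":22}
After op 2 (replace /i 68): {"ao":19,"i":68,"wwl":22}
After op 3 (replace /ao 44): {"ao":44,"i":68,"wwl":22}
After op 4 (add /f 66): {"ao":44,"f":66,"i":68,"wwl":22}
After op 5 (add /ao 72): {"ao":72,"f":66,"i":68,"wwl":22}
After op 6 (add /ivf 4): {"ao":72,"f":66,"i":68,"ivf":4,"wwl":22}
After op 7 (replace /wwl 79): {"ao":72,"f":66,"i":68,"ivf":4,"wwl":79}
After op 8 (replace /ao 80): {"ao":80,"f":66,"i":68,"ivf":4,"wwl":79}
After op 9 (remove /ivf): {"ao":80,"f":66,"i":68,"wwl":79}
After op 10 (replace /ao 89): {"ao":89,"f":66,"i":68,"wwl":79}
After op 11 (replace /i 88): {"ao":89,"f":66,"i":88,"wwl":79}
After op 12 (add /ovo 13): {"ao":89,"f":66,"i":88,"ovo":13,"wwl":79}
After op 13 (remove /ovo): {"ao":89,"f":66,"i":88,"wwl":79}
Size at the root: 4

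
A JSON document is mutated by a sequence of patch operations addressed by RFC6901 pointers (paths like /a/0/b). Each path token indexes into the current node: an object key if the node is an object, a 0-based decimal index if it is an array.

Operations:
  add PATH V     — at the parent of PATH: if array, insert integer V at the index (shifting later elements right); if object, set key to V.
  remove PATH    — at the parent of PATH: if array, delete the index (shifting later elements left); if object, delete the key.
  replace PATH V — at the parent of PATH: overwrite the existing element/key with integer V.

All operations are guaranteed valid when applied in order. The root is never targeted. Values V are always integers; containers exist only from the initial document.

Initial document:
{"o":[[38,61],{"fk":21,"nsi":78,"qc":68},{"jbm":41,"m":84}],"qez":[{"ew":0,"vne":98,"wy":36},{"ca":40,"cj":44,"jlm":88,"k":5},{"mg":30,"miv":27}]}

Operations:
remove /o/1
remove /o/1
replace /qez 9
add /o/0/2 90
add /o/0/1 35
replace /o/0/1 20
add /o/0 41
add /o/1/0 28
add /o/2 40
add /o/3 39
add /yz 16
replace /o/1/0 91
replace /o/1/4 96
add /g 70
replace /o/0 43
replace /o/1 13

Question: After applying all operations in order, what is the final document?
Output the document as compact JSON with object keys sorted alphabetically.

Answer: {"g":70,"o":[43,13,40,39],"qez":9,"yz":16}

Derivation:
After op 1 (remove /o/1): {"o":[[38,61],{"jbm":41,"m":84}],"qez":[{"ew":0,"vne":98,"wy":36},{"ca":40,"cj":44,"jlm":88,"k":5},{"mg":30,"miv":27}]}
After op 2 (remove /o/1): {"o":[[38,61]],"qez":[{"ew":0,"vne":98,"wy":36},{"ca":40,"cj":44,"jlm":88,"k":5},{"mg":30,"miv":27}]}
After op 3 (replace /qez 9): {"o":[[38,61]],"qez":9}
After op 4 (add /o/0/2 90): {"o":[[38,61,90]],"qez":9}
After op 5 (add /o/0/1 35): {"o":[[38,35,61,90]],"qez":9}
After op 6 (replace /o/0/1 20): {"o":[[38,20,61,90]],"qez":9}
After op 7 (add /o/0 41): {"o":[41,[38,20,61,90]],"qez":9}
After op 8 (add /o/1/0 28): {"o":[41,[28,38,20,61,90]],"qez":9}
After op 9 (add /o/2 40): {"o":[41,[28,38,20,61,90],40],"qez":9}
After op 10 (add /o/3 39): {"o":[41,[28,38,20,61,90],40,39],"qez":9}
After op 11 (add /yz 16): {"o":[41,[28,38,20,61,90],40,39],"qez":9,"yz":16}
After op 12 (replace /o/1/0 91): {"o":[41,[91,38,20,61,90],40,39],"qez":9,"yz":16}
After op 13 (replace /o/1/4 96): {"o":[41,[91,38,20,61,96],40,39],"qez":9,"yz":16}
After op 14 (add /g 70): {"g":70,"o":[41,[91,38,20,61,96],40,39],"qez":9,"yz":16}
After op 15 (replace /o/0 43): {"g":70,"o":[43,[91,38,20,61,96],40,39],"qez":9,"yz":16}
After op 16 (replace /o/1 13): {"g":70,"o":[43,13,40,39],"qez":9,"yz":16}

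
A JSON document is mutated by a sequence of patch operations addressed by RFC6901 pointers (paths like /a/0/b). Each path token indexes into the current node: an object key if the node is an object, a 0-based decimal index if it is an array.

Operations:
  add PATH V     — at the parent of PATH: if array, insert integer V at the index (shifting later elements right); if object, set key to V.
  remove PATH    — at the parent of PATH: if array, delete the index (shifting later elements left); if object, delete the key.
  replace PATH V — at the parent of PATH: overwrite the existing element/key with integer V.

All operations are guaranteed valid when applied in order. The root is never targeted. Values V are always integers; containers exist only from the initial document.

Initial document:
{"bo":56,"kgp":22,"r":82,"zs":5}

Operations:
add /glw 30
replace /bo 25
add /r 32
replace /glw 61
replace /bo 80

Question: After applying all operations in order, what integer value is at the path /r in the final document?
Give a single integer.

Answer: 32

Derivation:
After op 1 (add /glw 30): {"bo":56,"glw":30,"kgp":22,"r":82,"zs":5}
After op 2 (replace /bo 25): {"bo":25,"glw":30,"kgp":22,"r":82,"zs":5}
After op 3 (add /r 32): {"bo":25,"glw":30,"kgp":22,"r":32,"zs":5}
After op 4 (replace /glw 61): {"bo":25,"glw":61,"kgp":22,"r":32,"zs":5}
After op 5 (replace /bo 80): {"bo":80,"glw":61,"kgp":22,"r":32,"zs":5}
Value at /r: 32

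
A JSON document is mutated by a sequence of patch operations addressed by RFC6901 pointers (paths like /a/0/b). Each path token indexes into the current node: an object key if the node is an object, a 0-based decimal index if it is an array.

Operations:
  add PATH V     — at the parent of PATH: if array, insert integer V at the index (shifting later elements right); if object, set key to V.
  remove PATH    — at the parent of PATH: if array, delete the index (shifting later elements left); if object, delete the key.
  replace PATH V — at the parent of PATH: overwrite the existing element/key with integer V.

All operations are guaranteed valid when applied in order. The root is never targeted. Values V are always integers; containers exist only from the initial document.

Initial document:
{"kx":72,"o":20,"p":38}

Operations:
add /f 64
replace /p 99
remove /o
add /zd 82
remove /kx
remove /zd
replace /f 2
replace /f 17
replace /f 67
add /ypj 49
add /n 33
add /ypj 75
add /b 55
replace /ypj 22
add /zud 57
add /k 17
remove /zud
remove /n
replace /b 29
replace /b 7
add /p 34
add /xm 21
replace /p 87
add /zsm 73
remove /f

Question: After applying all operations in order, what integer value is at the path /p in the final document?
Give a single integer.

After op 1 (add /f 64): {"f":64,"kx":72,"o":20,"p":38}
After op 2 (replace /p 99): {"f":64,"kx":72,"o":20,"p":99}
After op 3 (remove /o): {"f":64,"kx":72,"p":99}
After op 4 (add /zd 82): {"f":64,"kx":72,"p":99,"zd":82}
After op 5 (remove /kx): {"f":64,"p":99,"zd":82}
After op 6 (remove /zd): {"f":64,"p":99}
After op 7 (replace /f 2): {"f":2,"p":99}
After op 8 (replace /f 17): {"f":17,"p":99}
After op 9 (replace /f 67): {"f":67,"p":99}
After op 10 (add /ypj 49): {"f":67,"p":99,"ypj":49}
After op 11 (add /n 33): {"f":67,"n":33,"p":99,"ypj":49}
After op 12 (add /ypj 75): {"f":67,"n":33,"p":99,"ypj":75}
After op 13 (add /b 55): {"b":55,"f":67,"n":33,"p":99,"ypj":75}
After op 14 (replace /ypj 22): {"b":55,"f":67,"n":33,"p":99,"ypj":22}
After op 15 (add /zud 57): {"b":55,"f":67,"n":33,"p":99,"ypj":22,"zud":57}
After op 16 (add /k 17): {"b":55,"f":67,"k":17,"n":33,"p":99,"ypj":22,"zud":57}
After op 17 (remove /zud): {"b":55,"f":67,"k":17,"n":33,"p":99,"ypj":22}
After op 18 (remove /n): {"b":55,"f":67,"k":17,"p":99,"ypj":22}
After op 19 (replace /b 29): {"b":29,"f":67,"k":17,"p":99,"ypj":22}
After op 20 (replace /b 7): {"b":7,"f":67,"k":17,"p":99,"ypj":22}
After op 21 (add /p 34): {"b":7,"f":67,"k":17,"p":34,"ypj":22}
After op 22 (add /xm 21): {"b":7,"f":67,"k":17,"p":34,"xm":21,"ypj":22}
After op 23 (replace /p 87): {"b":7,"f":67,"k":17,"p":87,"xm":21,"ypj":22}
After op 24 (add /zsm 73): {"b":7,"f":67,"k":17,"p":87,"xm":21,"ypj":22,"zsm":73}
After op 25 (remove /f): {"b":7,"k":17,"p":87,"xm":21,"ypj":22,"zsm":73}
Value at /p: 87

Answer: 87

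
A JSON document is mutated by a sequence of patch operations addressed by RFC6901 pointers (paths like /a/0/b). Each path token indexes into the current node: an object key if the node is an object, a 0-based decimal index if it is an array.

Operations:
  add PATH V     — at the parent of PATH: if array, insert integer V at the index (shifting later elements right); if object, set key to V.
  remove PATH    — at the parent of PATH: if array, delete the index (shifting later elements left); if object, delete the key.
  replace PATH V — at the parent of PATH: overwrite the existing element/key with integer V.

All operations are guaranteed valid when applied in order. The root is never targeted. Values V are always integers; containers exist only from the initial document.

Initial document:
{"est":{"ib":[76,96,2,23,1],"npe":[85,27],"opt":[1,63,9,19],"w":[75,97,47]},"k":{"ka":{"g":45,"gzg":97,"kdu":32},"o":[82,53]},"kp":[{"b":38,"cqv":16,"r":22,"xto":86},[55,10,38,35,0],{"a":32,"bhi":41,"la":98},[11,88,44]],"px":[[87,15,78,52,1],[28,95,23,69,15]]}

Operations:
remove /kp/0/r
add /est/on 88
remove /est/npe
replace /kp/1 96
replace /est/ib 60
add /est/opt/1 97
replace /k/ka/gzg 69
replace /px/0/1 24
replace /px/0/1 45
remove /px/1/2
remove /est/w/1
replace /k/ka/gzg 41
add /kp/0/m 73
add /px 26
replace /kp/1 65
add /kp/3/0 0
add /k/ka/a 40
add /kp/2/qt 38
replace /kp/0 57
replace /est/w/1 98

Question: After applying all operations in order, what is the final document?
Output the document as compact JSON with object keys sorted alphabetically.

Answer: {"est":{"ib":60,"on":88,"opt":[1,97,63,9,19],"w":[75,98]},"k":{"ka":{"a":40,"g":45,"gzg":41,"kdu":32},"o":[82,53]},"kp":[57,65,{"a":32,"bhi":41,"la":98,"qt":38},[0,11,88,44]],"px":26}

Derivation:
After op 1 (remove /kp/0/r): {"est":{"ib":[76,96,2,23,1],"npe":[85,27],"opt":[1,63,9,19],"w":[75,97,47]},"k":{"ka":{"g":45,"gzg":97,"kdu":32},"o":[82,53]},"kp":[{"b":38,"cqv":16,"xto":86},[55,10,38,35,0],{"a":32,"bhi":41,"la":98},[11,88,44]],"px":[[87,15,78,52,1],[28,95,23,69,15]]}
After op 2 (add /est/on 88): {"est":{"ib":[76,96,2,23,1],"npe":[85,27],"on":88,"opt":[1,63,9,19],"w":[75,97,47]},"k":{"ka":{"g":45,"gzg":97,"kdu":32},"o":[82,53]},"kp":[{"b":38,"cqv":16,"xto":86},[55,10,38,35,0],{"a":32,"bhi":41,"la":98},[11,88,44]],"px":[[87,15,78,52,1],[28,95,23,69,15]]}
After op 3 (remove /est/npe): {"est":{"ib":[76,96,2,23,1],"on":88,"opt":[1,63,9,19],"w":[75,97,47]},"k":{"ka":{"g":45,"gzg":97,"kdu":32},"o":[82,53]},"kp":[{"b":38,"cqv":16,"xto":86},[55,10,38,35,0],{"a":32,"bhi":41,"la":98},[11,88,44]],"px":[[87,15,78,52,1],[28,95,23,69,15]]}
After op 4 (replace /kp/1 96): {"est":{"ib":[76,96,2,23,1],"on":88,"opt":[1,63,9,19],"w":[75,97,47]},"k":{"ka":{"g":45,"gzg":97,"kdu":32},"o":[82,53]},"kp":[{"b":38,"cqv":16,"xto":86},96,{"a":32,"bhi":41,"la":98},[11,88,44]],"px":[[87,15,78,52,1],[28,95,23,69,15]]}
After op 5 (replace /est/ib 60): {"est":{"ib":60,"on":88,"opt":[1,63,9,19],"w":[75,97,47]},"k":{"ka":{"g":45,"gzg":97,"kdu":32},"o":[82,53]},"kp":[{"b":38,"cqv":16,"xto":86},96,{"a":32,"bhi":41,"la":98},[11,88,44]],"px":[[87,15,78,52,1],[28,95,23,69,15]]}
After op 6 (add /est/opt/1 97): {"est":{"ib":60,"on":88,"opt":[1,97,63,9,19],"w":[75,97,47]},"k":{"ka":{"g":45,"gzg":97,"kdu":32},"o":[82,53]},"kp":[{"b":38,"cqv":16,"xto":86},96,{"a":32,"bhi":41,"la":98},[11,88,44]],"px":[[87,15,78,52,1],[28,95,23,69,15]]}
After op 7 (replace /k/ka/gzg 69): {"est":{"ib":60,"on":88,"opt":[1,97,63,9,19],"w":[75,97,47]},"k":{"ka":{"g":45,"gzg":69,"kdu":32},"o":[82,53]},"kp":[{"b":38,"cqv":16,"xto":86},96,{"a":32,"bhi":41,"la":98},[11,88,44]],"px":[[87,15,78,52,1],[28,95,23,69,15]]}
After op 8 (replace /px/0/1 24): {"est":{"ib":60,"on":88,"opt":[1,97,63,9,19],"w":[75,97,47]},"k":{"ka":{"g":45,"gzg":69,"kdu":32},"o":[82,53]},"kp":[{"b":38,"cqv":16,"xto":86},96,{"a":32,"bhi":41,"la":98},[11,88,44]],"px":[[87,24,78,52,1],[28,95,23,69,15]]}
After op 9 (replace /px/0/1 45): {"est":{"ib":60,"on":88,"opt":[1,97,63,9,19],"w":[75,97,47]},"k":{"ka":{"g":45,"gzg":69,"kdu":32},"o":[82,53]},"kp":[{"b":38,"cqv":16,"xto":86},96,{"a":32,"bhi":41,"la":98},[11,88,44]],"px":[[87,45,78,52,1],[28,95,23,69,15]]}
After op 10 (remove /px/1/2): {"est":{"ib":60,"on":88,"opt":[1,97,63,9,19],"w":[75,97,47]},"k":{"ka":{"g":45,"gzg":69,"kdu":32},"o":[82,53]},"kp":[{"b":38,"cqv":16,"xto":86},96,{"a":32,"bhi":41,"la":98},[11,88,44]],"px":[[87,45,78,52,1],[28,95,69,15]]}
After op 11 (remove /est/w/1): {"est":{"ib":60,"on":88,"opt":[1,97,63,9,19],"w":[75,47]},"k":{"ka":{"g":45,"gzg":69,"kdu":32},"o":[82,53]},"kp":[{"b":38,"cqv":16,"xto":86},96,{"a":32,"bhi":41,"la":98},[11,88,44]],"px":[[87,45,78,52,1],[28,95,69,15]]}
After op 12 (replace /k/ka/gzg 41): {"est":{"ib":60,"on":88,"opt":[1,97,63,9,19],"w":[75,47]},"k":{"ka":{"g":45,"gzg":41,"kdu":32},"o":[82,53]},"kp":[{"b":38,"cqv":16,"xto":86},96,{"a":32,"bhi":41,"la":98},[11,88,44]],"px":[[87,45,78,52,1],[28,95,69,15]]}
After op 13 (add /kp/0/m 73): {"est":{"ib":60,"on":88,"opt":[1,97,63,9,19],"w":[75,47]},"k":{"ka":{"g":45,"gzg":41,"kdu":32},"o":[82,53]},"kp":[{"b":38,"cqv":16,"m":73,"xto":86},96,{"a":32,"bhi":41,"la":98},[11,88,44]],"px":[[87,45,78,52,1],[28,95,69,15]]}
After op 14 (add /px 26): {"est":{"ib":60,"on":88,"opt":[1,97,63,9,19],"w":[75,47]},"k":{"ka":{"g":45,"gzg":41,"kdu":32},"o":[82,53]},"kp":[{"b":38,"cqv":16,"m":73,"xto":86},96,{"a":32,"bhi":41,"la":98},[11,88,44]],"px":26}
After op 15 (replace /kp/1 65): {"est":{"ib":60,"on":88,"opt":[1,97,63,9,19],"w":[75,47]},"k":{"ka":{"g":45,"gzg":41,"kdu":32},"o":[82,53]},"kp":[{"b":38,"cqv":16,"m":73,"xto":86},65,{"a":32,"bhi":41,"la":98},[11,88,44]],"px":26}
After op 16 (add /kp/3/0 0): {"est":{"ib":60,"on":88,"opt":[1,97,63,9,19],"w":[75,47]},"k":{"ka":{"g":45,"gzg":41,"kdu":32},"o":[82,53]},"kp":[{"b":38,"cqv":16,"m":73,"xto":86},65,{"a":32,"bhi":41,"la":98},[0,11,88,44]],"px":26}
After op 17 (add /k/ka/a 40): {"est":{"ib":60,"on":88,"opt":[1,97,63,9,19],"w":[75,47]},"k":{"ka":{"a":40,"g":45,"gzg":41,"kdu":32},"o":[82,53]},"kp":[{"b":38,"cqv":16,"m":73,"xto":86},65,{"a":32,"bhi":41,"la":98},[0,11,88,44]],"px":26}
After op 18 (add /kp/2/qt 38): {"est":{"ib":60,"on":88,"opt":[1,97,63,9,19],"w":[75,47]},"k":{"ka":{"a":40,"g":45,"gzg":41,"kdu":32},"o":[82,53]},"kp":[{"b":38,"cqv":16,"m":73,"xto":86},65,{"a":32,"bhi":41,"la":98,"qt":38},[0,11,88,44]],"px":26}
After op 19 (replace /kp/0 57): {"est":{"ib":60,"on":88,"opt":[1,97,63,9,19],"w":[75,47]},"k":{"ka":{"a":40,"g":45,"gzg":41,"kdu":32},"o":[82,53]},"kp":[57,65,{"a":32,"bhi":41,"la":98,"qt":38},[0,11,88,44]],"px":26}
After op 20 (replace /est/w/1 98): {"est":{"ib":60,"on":88,"opt":[1,97,63,9,19],"w":[75,98]},"k":{"ka":{"a":40,"g":45,"gzg":41,"kdu":32},"o":[82,53]},"kp":[57,65,{"a":32,"bhi":41,"la":98,"qt":38},[0,11,88,44]],"px":26}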